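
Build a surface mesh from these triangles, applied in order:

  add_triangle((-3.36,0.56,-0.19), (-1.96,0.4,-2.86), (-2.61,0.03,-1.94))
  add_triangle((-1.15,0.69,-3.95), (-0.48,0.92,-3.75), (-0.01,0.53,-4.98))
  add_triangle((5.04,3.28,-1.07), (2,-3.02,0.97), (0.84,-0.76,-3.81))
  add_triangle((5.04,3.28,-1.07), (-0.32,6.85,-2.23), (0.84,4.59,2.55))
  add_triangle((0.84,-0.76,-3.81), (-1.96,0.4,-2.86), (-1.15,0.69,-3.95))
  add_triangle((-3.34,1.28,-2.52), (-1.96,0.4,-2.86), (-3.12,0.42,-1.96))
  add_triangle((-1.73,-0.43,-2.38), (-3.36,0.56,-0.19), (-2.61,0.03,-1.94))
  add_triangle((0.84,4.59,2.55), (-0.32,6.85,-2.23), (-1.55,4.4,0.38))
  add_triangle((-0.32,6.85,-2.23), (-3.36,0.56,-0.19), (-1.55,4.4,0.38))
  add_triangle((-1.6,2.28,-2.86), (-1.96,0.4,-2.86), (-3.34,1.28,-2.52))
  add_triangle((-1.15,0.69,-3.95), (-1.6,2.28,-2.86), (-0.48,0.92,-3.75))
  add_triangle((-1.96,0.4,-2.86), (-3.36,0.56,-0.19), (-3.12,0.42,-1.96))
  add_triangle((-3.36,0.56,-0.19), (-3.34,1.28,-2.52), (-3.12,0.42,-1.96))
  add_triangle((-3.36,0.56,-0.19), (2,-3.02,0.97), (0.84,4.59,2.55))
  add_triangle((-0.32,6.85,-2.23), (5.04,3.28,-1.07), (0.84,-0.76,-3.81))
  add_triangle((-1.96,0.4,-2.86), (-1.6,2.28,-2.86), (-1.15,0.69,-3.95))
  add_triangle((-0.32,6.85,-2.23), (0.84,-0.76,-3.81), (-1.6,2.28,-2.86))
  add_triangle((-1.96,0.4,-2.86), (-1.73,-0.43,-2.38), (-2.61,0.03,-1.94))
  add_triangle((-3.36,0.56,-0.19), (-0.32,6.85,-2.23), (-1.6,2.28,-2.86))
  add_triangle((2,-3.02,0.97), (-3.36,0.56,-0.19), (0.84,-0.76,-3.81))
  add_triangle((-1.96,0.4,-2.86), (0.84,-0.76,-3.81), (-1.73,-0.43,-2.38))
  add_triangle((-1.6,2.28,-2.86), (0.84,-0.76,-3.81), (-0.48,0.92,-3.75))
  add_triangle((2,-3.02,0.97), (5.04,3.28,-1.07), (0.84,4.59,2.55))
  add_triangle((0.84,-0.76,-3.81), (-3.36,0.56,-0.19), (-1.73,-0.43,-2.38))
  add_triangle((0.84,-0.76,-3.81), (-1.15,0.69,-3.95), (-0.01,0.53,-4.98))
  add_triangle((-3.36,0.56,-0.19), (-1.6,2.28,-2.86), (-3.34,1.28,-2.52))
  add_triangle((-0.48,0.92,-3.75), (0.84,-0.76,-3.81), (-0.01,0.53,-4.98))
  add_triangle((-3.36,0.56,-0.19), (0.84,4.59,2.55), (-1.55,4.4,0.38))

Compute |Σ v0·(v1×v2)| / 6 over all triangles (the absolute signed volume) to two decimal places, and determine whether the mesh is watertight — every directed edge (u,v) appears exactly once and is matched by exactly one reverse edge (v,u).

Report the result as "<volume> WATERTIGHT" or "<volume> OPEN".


Per-triangle v0·(v1×v2)/6:
  t1: +0.6971
  t2: +0.3880
  t3: +14.7142
  t4: +23.9808
  t5: +1.1858
  t6: +0.6734
  t7: +0.2034
  t8: +8.3894
  t9: +6.9101
  t10: +1.6046
  t11: +0.8509
  t12: -0.2272
  t13: +0.8530
  t14: +6.0349
  t15: +24.0541
  t16: +1.3717
  t17: +8.8632
  t18: +0.4542
  t19: +8.0473
  t20: +6.1013
  t21: +1.3159
  t22: +0.0027
  t23: +14.6408
  t24: -0.7594
  t25: +0.9151
  t26: +1.5064
  t27: -0.0906
  t28: +4.5654
Σ = +137.2468 → |volume| = 137.25

Directed edges: 84 total, each appears once with its reverse present → watertight.

137.25 WATERTIGHT


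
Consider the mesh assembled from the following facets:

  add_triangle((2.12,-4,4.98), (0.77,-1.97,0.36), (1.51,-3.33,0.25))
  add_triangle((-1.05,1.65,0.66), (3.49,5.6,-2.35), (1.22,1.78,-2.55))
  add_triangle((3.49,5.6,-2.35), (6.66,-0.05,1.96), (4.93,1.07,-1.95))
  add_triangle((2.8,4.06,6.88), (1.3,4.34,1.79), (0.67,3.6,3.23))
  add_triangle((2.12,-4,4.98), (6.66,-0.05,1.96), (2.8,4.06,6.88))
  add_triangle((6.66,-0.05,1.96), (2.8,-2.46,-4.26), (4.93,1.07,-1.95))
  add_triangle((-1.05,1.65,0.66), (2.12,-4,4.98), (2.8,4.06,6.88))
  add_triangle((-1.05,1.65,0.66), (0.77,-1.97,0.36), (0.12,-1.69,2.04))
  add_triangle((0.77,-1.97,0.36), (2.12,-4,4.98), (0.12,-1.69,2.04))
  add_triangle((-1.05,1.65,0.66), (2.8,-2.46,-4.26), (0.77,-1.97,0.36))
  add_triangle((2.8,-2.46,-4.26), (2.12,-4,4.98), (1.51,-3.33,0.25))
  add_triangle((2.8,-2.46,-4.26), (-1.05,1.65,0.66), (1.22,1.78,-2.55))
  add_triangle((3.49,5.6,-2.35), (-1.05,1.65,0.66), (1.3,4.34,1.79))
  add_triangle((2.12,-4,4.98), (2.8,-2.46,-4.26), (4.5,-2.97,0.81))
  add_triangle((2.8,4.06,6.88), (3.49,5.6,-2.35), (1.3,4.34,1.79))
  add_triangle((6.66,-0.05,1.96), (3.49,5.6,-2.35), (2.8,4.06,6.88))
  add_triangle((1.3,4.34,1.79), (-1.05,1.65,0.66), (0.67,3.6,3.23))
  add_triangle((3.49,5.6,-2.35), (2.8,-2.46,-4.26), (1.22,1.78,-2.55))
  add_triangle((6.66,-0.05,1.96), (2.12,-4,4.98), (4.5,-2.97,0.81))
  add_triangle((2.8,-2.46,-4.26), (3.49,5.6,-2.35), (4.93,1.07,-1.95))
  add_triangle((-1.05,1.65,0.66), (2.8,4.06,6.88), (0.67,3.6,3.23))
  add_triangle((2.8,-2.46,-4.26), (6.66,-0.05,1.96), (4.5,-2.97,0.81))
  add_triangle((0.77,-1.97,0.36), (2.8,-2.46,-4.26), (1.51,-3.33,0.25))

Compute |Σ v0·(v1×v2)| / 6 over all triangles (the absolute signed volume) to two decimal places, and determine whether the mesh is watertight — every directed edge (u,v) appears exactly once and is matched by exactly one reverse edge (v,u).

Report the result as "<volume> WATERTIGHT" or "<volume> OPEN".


Per-triangle v0·(v1×v2)/6:
  t1: +0.3563
  t2: +3.3577
  t3: +17.0890
  t4: +3.5370
  t5: +46.5144
  t6: +15.4542
  t7: +10.3566
  t8: +0.0596
  t9: +1.0705
  t10: +0.0460
  t11: +5.1304
  t12: +1.0121
  t13: +5.2318
  t14: +11.4033
  t15: +12.1633
  t16: +53.1181
  t17: +1.9555
  t18: +6.7452
  t19: +16.4719
  t20: +14.9876
  t21: +1.6296
  t22: +15.1774
  t23: +0.1059
Σ = +242.9733 → |volume| = 242.97

Directed edges: 69 total; 3 unmatched, e.g. (-1.05,1.65,0.66)→(2.12,-4,4.98) → open.

242.97 OPEN


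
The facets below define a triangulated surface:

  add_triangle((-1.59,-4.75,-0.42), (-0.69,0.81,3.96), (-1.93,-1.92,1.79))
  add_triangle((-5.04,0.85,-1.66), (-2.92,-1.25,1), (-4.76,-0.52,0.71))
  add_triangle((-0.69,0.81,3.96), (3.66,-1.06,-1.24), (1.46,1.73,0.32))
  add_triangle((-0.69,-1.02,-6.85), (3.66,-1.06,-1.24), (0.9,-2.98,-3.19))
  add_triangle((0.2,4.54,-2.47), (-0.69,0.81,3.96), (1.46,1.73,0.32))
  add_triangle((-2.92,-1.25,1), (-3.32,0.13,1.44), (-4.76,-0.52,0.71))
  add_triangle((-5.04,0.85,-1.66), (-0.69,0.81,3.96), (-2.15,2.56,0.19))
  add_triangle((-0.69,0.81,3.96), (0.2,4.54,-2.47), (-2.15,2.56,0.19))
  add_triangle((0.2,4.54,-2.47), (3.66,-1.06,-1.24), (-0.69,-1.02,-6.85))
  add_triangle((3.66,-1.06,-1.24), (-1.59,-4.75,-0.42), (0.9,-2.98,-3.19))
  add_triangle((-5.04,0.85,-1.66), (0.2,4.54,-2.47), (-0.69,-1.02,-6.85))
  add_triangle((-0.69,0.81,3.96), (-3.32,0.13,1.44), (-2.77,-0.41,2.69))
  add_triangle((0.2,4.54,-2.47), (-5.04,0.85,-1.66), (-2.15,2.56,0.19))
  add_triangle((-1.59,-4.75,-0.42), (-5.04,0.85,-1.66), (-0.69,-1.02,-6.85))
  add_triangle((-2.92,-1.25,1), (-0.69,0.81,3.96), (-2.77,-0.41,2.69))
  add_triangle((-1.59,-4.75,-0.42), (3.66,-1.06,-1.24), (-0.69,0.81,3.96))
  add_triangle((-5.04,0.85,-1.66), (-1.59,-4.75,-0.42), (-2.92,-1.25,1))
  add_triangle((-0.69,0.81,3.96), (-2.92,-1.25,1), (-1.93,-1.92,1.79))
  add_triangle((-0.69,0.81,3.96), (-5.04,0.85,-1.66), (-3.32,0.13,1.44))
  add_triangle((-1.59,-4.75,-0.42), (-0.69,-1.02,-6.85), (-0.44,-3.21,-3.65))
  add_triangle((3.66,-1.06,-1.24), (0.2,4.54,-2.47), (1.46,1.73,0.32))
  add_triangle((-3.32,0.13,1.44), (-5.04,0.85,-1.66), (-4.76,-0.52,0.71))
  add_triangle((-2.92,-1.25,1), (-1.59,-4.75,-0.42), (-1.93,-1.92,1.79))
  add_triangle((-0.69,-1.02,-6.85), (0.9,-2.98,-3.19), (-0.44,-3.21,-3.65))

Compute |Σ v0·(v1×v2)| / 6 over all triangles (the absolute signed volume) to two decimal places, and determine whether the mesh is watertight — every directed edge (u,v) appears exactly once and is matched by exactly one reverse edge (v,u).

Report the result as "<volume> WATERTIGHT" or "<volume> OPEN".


176.93 OPEN

Per-triangle v0·(v1×v2)/6:
  t1: +2.4715
  t2: +1.1541
  t3: +4.5902
  t4: +9.6038
  t5: +5.3003
  t6: +0.9184
  t7: +7.2056
  t8: +6.6656
  t9: +21.6556
  t10: +7.5797
  t11: +27.8647
  t12: +1.6951
  t13: +8.1313
  t14: +28.0155
  t15: +0.4691
  t16: +11.4866
  t17: +8.1175
  t18: +2.5896
  t19: +2.9883
  t20: +4.3245
  t21: +5.4396
  t22: +1.9925
  t23: +2.7494
  t24: +3.9249
Σ = +176.9334 → |volume| = 176.93

Directed edges: 72 total; 6 unmatched, e.g. (-2.92,-1.25,1)→(-3.32,0.13,1.44) → open.


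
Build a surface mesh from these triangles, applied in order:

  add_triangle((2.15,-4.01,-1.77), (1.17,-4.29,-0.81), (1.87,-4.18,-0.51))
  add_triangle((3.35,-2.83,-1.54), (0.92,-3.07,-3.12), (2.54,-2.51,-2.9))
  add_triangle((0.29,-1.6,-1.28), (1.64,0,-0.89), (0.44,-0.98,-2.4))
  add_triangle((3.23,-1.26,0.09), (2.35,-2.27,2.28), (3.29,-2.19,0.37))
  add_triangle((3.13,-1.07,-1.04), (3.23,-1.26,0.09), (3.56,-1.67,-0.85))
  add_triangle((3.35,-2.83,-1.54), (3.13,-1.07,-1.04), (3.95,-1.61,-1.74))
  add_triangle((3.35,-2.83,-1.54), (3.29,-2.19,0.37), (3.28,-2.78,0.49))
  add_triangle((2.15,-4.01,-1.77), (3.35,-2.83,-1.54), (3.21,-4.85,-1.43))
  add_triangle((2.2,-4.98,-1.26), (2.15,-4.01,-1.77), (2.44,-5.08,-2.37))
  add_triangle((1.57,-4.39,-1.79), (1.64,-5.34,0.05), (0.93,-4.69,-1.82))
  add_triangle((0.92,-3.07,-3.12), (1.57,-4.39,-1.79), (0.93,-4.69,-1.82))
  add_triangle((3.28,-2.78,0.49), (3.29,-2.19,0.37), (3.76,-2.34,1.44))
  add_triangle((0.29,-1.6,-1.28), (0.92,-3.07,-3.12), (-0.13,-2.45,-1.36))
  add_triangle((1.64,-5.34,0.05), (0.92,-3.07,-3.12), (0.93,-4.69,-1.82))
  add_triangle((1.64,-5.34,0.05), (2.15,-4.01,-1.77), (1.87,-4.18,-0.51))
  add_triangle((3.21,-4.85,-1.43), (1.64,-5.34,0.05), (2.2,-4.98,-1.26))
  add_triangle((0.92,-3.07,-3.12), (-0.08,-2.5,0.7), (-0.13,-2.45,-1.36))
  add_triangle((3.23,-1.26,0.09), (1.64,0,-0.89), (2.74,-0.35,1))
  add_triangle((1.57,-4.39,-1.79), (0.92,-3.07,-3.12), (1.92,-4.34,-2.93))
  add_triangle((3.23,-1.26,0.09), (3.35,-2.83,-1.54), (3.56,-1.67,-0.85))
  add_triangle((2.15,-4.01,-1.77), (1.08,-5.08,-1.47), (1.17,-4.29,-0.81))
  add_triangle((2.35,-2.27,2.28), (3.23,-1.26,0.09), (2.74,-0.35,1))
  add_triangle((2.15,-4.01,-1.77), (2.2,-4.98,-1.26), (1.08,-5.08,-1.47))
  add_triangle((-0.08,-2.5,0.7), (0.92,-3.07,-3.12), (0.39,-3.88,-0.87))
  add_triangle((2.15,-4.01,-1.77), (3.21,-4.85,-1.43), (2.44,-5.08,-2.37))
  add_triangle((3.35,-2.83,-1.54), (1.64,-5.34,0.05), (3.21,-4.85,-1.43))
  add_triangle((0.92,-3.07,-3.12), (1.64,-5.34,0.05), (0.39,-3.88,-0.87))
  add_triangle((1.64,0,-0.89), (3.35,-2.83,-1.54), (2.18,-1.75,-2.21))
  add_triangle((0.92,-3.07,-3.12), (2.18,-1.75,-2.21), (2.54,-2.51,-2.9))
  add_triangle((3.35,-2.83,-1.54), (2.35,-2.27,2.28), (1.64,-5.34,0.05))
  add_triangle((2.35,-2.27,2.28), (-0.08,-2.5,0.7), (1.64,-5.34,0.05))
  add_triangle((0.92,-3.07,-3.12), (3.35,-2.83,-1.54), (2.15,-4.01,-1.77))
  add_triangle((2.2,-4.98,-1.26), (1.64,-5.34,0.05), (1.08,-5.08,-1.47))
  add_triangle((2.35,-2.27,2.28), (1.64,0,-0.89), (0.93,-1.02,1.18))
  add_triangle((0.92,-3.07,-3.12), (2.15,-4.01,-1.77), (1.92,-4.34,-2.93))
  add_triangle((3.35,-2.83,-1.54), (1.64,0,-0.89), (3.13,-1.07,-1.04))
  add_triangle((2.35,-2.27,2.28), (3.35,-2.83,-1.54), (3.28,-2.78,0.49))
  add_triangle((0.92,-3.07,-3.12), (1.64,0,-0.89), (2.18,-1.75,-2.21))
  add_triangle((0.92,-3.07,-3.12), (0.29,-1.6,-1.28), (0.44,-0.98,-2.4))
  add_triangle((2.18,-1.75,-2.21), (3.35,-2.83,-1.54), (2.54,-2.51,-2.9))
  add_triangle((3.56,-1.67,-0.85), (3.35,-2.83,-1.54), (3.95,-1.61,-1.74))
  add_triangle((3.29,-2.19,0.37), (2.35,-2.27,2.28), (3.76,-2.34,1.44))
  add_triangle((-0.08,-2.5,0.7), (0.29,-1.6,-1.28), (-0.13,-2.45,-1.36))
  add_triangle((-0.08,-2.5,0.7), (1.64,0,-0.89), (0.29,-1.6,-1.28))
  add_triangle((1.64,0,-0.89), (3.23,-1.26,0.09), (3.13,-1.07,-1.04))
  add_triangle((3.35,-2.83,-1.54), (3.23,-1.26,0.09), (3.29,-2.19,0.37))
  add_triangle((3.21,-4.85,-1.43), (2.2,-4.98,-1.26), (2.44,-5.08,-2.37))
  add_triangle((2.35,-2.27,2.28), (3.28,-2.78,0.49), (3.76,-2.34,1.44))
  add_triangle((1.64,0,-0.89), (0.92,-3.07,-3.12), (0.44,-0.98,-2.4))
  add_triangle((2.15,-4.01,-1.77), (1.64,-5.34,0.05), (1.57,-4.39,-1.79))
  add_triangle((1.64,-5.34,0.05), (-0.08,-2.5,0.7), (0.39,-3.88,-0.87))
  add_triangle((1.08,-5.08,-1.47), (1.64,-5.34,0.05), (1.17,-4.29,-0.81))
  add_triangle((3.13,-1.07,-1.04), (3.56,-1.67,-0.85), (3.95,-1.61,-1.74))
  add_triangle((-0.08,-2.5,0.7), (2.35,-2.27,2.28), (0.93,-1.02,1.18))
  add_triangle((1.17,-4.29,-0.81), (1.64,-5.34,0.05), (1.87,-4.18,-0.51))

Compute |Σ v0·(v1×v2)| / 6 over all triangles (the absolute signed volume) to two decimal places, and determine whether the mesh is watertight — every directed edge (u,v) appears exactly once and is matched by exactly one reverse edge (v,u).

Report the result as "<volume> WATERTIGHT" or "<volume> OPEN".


34.57 OPEN

Per-triangle v0·(v1×v2)/6:
  t1: -0.7396
  t2: +1.6691
  t3: -0.6445
  t4: +0.8780
  t5: +0.2478
  t6: -0.3179
  t7: +0.6670
  t8: +0.9891
  t9: -0.2180
  t10: +1.1996
  t11: +1.0335
  t12: +0.3436
  t13: -0.0435
  t14: -1.3924
  t15: +0.4942
  t16: +1.1202
  t17: +0.9536
  t18: +0.6802
  t19: +0.6539
  t20: +0.5310
  t21: -0.6070
  t22: +1.5299
  t23: +0.7880
  t24: +0.0225
  t25: +0.0827
  t26: +0.8590
  t27: +2.2280
  t28: +0.9274
  t29: +0.0990
  t30: +7.2916
  t31: +2.6996
  t32: +2.3028
  t33: +1.4640
  t34: +0.0541
  t35: -0.0122
  t36: +0.4281
  t37: +0.3005
  t38: +0.3918
  t39: +0.1102
  t40: +0.3343
  t41: +0.7017
  t42: -0.5736
  t43: -0.3280
  t44: -1.0543
  t45: +0.3122
  t46: +1.0254
  t47: +0.9280
  t48: +1.0266
  t49: +1.1115
  t50: +1.1401
  t51: +1.1666
  t52: -0.1640
  t53: +0.1461
  t54: +0.2433
  t55: -0.5157
Σ = +34.5653 → |volume| = 34.57

Directed edges: 165 total; 9 unmatched, e.g. (1.64,0,-0.89)→(2.74,-0.35,1) → open.


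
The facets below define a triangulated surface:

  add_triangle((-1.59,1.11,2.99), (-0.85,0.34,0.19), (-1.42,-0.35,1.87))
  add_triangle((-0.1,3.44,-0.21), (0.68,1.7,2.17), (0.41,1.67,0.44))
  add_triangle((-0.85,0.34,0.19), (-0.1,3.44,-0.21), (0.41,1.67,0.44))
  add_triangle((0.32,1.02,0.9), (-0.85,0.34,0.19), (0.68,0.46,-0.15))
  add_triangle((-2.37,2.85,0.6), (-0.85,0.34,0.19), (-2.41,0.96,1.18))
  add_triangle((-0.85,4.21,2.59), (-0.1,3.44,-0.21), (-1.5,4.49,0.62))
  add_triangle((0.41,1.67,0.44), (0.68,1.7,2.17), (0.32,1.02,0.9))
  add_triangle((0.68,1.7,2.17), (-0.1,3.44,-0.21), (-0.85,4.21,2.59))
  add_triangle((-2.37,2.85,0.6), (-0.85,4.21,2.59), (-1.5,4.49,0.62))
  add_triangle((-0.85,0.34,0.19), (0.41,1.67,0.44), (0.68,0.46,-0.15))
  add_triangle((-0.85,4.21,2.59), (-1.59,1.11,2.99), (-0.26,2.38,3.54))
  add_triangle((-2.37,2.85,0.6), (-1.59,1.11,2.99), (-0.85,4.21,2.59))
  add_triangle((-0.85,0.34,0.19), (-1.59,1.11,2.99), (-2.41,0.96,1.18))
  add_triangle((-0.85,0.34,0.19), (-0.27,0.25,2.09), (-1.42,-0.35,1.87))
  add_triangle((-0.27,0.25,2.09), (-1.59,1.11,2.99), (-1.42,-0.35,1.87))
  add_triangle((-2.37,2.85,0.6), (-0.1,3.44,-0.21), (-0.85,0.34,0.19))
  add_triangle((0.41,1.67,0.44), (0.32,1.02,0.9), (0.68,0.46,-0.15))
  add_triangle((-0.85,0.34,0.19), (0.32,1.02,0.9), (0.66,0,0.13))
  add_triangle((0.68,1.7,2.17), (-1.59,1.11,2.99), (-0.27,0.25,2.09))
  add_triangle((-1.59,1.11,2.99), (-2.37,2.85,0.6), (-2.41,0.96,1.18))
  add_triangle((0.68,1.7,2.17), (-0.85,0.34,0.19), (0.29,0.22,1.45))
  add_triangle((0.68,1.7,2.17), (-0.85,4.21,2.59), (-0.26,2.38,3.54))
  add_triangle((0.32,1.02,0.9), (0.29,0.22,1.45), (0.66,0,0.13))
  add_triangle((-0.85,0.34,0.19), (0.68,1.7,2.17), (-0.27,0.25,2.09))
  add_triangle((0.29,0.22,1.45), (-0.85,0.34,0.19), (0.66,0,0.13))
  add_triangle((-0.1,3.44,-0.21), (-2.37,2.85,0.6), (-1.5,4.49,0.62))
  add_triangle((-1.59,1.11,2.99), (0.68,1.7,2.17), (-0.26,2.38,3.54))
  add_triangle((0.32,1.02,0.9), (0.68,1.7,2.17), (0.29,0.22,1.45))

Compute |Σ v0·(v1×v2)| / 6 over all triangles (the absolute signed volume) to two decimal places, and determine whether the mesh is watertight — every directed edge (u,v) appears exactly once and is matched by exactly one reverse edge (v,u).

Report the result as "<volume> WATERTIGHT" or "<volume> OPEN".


Per-triangle v0·(v1×v2)/6:
  t1: +0.4469
  t2: +0.3711
  t3: -0.3164
  t4: -0.1004
  t5: +0.1728
  t6: +1.8624
  t7: -0.0128
  t8: +2.1392
  t9: +2.2173
  t10: +0.0546
  t11: +2.3465
  t12: +4.0105
  t13: -0.0446
  t14: -0.2952
  t15: +0.5494
  t16: +0.0964
  t17: +0.1049
  t18: -0.0088
  t19: +0.8556
  t20: +1.8003
  t21: +0.3127
  t22: +1.3164
  t23: +0.1360
  t24: -0.5203
  t25: -0.0434
  t26: +0.5647
  t27: +0.2509
  t28: -0.0061
Σ = +18.2605 → |volume| = 18.26

Directed edges: 84 total, each appears once with its reverse present → watertight.

18.26 WATERTIGHT


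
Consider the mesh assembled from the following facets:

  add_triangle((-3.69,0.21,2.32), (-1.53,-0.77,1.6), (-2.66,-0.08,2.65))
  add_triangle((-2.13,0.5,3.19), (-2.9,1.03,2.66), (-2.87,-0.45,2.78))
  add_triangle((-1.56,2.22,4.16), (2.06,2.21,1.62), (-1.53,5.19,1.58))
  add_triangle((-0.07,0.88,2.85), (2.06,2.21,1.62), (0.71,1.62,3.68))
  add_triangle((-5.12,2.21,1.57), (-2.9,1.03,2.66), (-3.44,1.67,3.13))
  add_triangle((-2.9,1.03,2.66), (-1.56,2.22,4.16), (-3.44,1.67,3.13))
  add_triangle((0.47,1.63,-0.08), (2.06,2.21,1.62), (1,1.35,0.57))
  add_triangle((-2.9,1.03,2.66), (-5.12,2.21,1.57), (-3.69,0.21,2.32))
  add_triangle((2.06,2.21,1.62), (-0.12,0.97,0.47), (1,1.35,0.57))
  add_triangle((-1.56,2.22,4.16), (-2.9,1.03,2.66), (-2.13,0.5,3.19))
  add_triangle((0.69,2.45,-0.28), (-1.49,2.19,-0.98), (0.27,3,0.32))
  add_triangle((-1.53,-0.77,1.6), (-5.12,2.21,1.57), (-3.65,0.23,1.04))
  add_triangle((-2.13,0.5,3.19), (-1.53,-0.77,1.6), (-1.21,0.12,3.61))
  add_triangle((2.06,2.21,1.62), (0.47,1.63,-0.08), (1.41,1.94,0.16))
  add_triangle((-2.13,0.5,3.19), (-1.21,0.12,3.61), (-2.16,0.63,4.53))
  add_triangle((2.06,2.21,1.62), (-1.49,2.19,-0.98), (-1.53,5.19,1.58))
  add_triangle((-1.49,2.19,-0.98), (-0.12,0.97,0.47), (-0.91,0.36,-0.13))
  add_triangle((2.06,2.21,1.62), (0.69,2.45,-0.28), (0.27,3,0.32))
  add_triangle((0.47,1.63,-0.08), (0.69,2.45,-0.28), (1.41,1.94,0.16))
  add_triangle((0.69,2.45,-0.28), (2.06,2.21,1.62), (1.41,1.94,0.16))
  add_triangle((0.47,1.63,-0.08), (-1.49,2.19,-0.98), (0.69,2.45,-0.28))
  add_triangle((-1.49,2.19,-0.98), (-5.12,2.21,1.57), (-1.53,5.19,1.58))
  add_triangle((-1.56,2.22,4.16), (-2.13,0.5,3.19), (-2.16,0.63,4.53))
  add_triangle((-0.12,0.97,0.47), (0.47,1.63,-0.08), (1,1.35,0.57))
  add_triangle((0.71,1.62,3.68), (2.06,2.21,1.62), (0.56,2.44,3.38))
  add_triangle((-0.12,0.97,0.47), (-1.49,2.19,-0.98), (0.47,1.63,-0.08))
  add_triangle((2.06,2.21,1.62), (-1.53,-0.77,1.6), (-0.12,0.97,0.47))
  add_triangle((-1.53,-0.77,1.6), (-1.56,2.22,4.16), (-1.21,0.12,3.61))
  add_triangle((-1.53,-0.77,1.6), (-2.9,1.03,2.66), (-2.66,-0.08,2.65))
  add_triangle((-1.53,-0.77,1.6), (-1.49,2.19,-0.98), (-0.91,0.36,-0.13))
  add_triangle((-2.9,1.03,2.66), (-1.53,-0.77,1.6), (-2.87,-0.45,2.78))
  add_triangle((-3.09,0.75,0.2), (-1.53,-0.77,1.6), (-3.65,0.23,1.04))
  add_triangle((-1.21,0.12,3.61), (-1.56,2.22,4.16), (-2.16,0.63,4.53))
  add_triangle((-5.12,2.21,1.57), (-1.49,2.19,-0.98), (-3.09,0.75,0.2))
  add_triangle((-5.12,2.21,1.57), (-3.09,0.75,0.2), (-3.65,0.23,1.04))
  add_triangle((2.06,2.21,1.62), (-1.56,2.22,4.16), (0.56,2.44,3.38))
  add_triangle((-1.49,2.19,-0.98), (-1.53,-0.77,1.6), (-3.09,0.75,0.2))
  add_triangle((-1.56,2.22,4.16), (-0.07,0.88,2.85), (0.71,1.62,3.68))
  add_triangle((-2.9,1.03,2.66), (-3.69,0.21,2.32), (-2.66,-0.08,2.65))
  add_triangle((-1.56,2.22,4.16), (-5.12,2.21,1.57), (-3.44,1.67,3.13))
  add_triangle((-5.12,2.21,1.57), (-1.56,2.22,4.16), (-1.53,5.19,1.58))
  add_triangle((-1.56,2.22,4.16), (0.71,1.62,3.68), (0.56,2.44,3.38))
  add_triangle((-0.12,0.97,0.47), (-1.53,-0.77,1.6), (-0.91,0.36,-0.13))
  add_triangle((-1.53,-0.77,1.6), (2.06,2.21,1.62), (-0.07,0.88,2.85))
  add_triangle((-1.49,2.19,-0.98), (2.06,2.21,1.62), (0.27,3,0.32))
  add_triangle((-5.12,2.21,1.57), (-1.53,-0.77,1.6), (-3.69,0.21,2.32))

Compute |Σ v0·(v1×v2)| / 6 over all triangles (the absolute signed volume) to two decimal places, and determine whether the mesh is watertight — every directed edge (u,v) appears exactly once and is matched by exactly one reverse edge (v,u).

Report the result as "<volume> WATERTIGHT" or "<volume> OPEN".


48.04 OPEN

Per-triangle v0·(v1×v2)/6:
  t1: +0.4245
  t2: +0.8597
  t3: +8.9139
  t4: -0.1676
  t5: +0.6725
  t6: +0.6116
  t7: +0.0409
  t8: +1.8645
  t9: -0.1353
  t10: +1.3338
  t11: +0.7415
  t12: +1.3951
  t13: +0.7609
  t14: -0.3008
  t15: +0.1539
  t16: +3.1704
  t17: -0.2256
  t18: +0.8287
  t19: -0.0358
  t20: +0.4363
  t21: -0.0882
  t22: +7.0202
  t23: +0.7727
  t24: -0.1550
  t25: +1.1050
  t26: -0.3931
  t27: -0.8886
  t28: -1.3267
  t29: -0.0360
  t30: +0.2814
  t31: -0.0460
  t32: -0.0346
  t33: +0.7559
  t34: +1.7025
  t35: +0.8188
  t36: +0.5281
  t37: -0.7806
  t38: +0.6906
  t39: +0.6391
  t40: +2.1571
  t41: +12.7644
  t42: +1.3576
  t43: -0.3561
  t44: +0.0501
  t45: +0.0384
  t46: +0.1164
Σ = +48.0366 → |volume| = 48.04

Directed edges: 138 total; 6 unmatched, e.g. (-2.87,-0.45,2.78)→(-2.13,0.5,3.19) → open.


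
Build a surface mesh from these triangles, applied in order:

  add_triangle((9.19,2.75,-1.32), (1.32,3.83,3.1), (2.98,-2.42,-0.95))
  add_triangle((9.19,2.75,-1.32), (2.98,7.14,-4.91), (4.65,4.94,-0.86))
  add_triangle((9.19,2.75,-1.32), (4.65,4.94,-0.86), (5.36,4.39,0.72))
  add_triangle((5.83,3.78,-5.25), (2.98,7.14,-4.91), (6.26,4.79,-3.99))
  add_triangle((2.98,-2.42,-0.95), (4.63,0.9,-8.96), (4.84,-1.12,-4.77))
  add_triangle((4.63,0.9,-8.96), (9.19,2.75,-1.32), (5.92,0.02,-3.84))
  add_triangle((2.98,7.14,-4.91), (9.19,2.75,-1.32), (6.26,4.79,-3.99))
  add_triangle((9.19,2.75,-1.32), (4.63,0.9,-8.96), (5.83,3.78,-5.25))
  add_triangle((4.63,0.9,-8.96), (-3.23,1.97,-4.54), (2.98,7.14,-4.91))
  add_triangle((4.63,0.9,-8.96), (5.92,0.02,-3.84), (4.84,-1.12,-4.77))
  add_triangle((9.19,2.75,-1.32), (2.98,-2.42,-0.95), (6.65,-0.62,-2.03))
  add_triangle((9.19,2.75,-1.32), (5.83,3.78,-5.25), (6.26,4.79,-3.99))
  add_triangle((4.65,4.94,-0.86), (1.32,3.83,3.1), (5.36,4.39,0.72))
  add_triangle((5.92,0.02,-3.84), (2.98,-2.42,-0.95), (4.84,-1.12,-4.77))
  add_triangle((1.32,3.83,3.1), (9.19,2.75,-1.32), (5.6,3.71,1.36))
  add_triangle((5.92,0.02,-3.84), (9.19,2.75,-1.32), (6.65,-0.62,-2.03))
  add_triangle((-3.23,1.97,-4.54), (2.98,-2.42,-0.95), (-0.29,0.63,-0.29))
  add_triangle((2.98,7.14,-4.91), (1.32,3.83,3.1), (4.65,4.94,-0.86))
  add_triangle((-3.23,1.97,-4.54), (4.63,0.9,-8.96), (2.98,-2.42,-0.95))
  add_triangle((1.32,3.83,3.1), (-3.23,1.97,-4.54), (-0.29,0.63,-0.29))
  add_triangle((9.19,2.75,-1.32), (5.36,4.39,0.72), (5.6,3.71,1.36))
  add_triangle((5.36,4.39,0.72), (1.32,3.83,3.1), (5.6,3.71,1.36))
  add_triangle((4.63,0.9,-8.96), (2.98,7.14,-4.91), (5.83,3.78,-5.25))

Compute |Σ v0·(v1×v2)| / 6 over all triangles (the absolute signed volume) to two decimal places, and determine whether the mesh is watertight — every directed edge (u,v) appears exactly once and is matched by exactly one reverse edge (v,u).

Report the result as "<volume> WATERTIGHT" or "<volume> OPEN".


284.20 OPEN

Per-triangle v0·(v1×v2)/6:
  t1: +13.9401
  t2: +22.5219
  t3: +8.9175
  t4: +9.9173
  t5: +2.9779
  t6: +20.0298
  t7: +9.5570
  t8: +29.1417
  t9: +56.3480
  t10: +8.1015
  t11: +3.3654
  t12: +10.0773
  t13: +6.6000
  t14: +5.0116
  t15: -1.1375
  t16: +9.0680
  t17: -1.2153
  t18: +18.5008
  t19: +15.3180
  t20: -0.0101
  t21: +4.5939
  t22: +3.7811
  t23: +28.7893
Σ = +284.1952 → |volume| = 284.20

Directed edges: 69 total; 9 unmatched, e.g. (1.32,3.83,3.1)→(2.98,-2.42,-0.95) → open.


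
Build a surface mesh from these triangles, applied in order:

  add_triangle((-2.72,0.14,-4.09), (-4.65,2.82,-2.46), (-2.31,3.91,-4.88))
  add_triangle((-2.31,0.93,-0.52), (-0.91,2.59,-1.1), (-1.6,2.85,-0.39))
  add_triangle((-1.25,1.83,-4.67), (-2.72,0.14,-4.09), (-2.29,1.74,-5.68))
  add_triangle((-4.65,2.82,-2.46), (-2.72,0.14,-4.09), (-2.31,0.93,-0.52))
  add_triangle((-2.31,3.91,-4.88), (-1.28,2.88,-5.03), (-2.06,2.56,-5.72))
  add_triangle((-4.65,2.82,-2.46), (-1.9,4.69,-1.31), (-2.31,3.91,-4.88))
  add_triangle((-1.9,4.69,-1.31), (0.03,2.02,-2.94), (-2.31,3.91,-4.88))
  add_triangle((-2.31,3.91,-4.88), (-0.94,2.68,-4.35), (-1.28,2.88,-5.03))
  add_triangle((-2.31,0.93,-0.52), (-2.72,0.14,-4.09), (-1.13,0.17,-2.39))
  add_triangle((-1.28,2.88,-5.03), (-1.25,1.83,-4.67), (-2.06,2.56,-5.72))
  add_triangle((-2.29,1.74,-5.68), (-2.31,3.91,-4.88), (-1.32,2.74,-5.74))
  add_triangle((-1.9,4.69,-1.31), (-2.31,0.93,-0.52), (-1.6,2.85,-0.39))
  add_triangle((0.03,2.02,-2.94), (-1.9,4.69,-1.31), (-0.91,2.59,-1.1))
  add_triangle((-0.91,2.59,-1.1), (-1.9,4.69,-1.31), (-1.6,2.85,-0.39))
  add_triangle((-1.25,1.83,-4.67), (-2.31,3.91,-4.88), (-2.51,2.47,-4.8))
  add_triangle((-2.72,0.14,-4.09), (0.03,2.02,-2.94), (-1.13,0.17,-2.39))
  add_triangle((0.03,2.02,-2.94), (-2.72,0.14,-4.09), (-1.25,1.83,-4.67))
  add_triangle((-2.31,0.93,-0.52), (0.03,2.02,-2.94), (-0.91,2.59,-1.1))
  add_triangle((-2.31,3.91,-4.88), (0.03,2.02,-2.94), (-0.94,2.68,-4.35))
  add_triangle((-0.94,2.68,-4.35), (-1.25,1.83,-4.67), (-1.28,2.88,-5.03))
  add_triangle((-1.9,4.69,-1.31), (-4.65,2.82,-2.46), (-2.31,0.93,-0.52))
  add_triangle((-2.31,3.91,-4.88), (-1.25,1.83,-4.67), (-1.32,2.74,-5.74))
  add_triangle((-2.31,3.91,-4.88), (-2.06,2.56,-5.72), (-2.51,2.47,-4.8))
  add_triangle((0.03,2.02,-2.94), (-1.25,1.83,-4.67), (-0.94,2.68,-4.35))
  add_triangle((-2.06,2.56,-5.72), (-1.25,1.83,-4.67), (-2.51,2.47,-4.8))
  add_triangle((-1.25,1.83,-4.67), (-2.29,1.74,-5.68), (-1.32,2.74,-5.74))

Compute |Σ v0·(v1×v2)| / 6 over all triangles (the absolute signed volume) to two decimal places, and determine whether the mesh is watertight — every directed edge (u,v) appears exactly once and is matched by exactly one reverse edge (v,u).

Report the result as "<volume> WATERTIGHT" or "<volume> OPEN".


29.52 OPEN

Per-triangle v0·(v1×v2)/6:
  t1: +9.4345
  t2: -0.7347
  t3: +0.2617
  t4: +1.7888
  t5: +1.2058
  t6: +9.4364
  t7: +3.8600
  t8: +0.3257
  t9: -0.4038
  t10: +0.3907
  t11: +2.5913
  t12: +0.7042
  t13: +0.0089
  t14: -0.0869
  t15: -1.4448
  t16: +0.4818
  t17: -0.1678
  t18: -1.8224
  t19: +0.6257
  t20: +0.1083
  t21: +1.8136
  t22: -0.7199
  t23: +1.1161
  t24: +0.4687
  t25: +0.0613
  t26: +0.2121
Σ = +29.5154 → |volume| = 29.52

Directed edges: 78 total; 6 unmatched, e.g. (-2.31,3.91,-4.88)→(-2.72,0.14,-4.09) → open.


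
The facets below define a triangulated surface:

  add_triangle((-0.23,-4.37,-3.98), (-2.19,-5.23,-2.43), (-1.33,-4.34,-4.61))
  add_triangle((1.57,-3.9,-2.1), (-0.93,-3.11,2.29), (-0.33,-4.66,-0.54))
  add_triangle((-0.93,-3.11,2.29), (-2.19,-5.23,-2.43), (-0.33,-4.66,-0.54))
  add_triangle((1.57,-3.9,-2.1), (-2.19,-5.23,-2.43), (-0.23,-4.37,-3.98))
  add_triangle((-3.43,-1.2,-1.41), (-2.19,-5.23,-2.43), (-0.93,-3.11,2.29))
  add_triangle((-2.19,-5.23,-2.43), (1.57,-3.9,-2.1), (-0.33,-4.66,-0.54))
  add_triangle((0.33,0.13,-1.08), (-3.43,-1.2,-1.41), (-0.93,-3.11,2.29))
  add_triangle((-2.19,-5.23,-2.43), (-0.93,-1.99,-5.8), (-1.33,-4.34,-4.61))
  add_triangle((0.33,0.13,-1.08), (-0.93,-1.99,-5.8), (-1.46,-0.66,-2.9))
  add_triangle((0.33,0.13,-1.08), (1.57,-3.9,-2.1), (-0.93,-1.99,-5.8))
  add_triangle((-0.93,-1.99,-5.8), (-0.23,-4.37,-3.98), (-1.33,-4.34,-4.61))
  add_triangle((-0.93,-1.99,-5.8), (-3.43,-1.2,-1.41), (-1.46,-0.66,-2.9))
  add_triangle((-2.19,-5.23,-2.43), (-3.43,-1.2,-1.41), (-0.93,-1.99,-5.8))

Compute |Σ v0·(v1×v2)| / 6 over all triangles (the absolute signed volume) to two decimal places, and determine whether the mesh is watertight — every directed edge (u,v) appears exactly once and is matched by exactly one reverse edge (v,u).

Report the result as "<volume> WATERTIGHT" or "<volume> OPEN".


50.06 OPEN

Per-triangle v0·(v1×v2)/6:
  t1: +2.7887
  t2: +2.8918
  t3: +4.7511
  t4: +5.0417
  t5: +9.2544
  t6: +4.9444
  t7: -1.9130
  t8: +2.2896
  t9: +0.6444
  t10: +2.4691
  t11: +2.8042
  t12: +1.7264
  t13: +12.3692
Σ = +50.0621 → |volume| = 50.06

Directed edges: 39 total; 9 unmatched, e.g. (1.57,-3.9,-2.1)→(-0.93,-3.11,2.29) → open.


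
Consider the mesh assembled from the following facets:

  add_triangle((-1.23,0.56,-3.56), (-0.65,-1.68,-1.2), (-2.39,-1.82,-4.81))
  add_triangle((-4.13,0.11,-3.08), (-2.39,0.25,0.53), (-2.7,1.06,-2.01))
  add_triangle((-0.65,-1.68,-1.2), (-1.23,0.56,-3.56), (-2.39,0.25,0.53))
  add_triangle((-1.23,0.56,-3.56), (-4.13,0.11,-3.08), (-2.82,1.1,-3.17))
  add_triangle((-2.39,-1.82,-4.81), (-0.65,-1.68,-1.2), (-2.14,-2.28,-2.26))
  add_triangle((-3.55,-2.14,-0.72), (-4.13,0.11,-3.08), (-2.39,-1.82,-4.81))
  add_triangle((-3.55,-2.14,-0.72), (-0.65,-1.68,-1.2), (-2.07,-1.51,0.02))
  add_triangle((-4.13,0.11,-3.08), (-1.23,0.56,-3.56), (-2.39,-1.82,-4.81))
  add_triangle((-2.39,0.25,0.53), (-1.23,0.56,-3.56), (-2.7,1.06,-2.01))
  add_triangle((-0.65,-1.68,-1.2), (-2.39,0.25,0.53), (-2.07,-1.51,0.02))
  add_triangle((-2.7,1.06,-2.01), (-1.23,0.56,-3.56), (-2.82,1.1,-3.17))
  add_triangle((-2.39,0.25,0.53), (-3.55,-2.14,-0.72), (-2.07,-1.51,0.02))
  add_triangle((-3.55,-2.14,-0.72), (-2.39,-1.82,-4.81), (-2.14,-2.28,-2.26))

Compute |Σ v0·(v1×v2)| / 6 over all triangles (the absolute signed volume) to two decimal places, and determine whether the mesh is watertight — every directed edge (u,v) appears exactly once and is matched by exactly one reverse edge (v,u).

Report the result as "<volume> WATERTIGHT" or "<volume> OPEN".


Per-triangle v0·(v1×v2)/6:
  t1: +0.4475
  t2: +1.5723
  t3: -2.8996
  t4: +1.4771
  t5: +0.9382
  t6: +7.1560
  t7: +0.5009
  t8: +4.5253
  t9: -0.7389
  t10: -0.6187
  t11: +0.0456
  t12: +0.5974
  t13: +2.1237
Σ = +15.1266 → |volume| = 15.13

Directed edges: 39 total; 9 unmatched, e.g. (-4.13,0.11,-3.08)→(-2.39,0.25,0.53) → open.

15.13 OPEN


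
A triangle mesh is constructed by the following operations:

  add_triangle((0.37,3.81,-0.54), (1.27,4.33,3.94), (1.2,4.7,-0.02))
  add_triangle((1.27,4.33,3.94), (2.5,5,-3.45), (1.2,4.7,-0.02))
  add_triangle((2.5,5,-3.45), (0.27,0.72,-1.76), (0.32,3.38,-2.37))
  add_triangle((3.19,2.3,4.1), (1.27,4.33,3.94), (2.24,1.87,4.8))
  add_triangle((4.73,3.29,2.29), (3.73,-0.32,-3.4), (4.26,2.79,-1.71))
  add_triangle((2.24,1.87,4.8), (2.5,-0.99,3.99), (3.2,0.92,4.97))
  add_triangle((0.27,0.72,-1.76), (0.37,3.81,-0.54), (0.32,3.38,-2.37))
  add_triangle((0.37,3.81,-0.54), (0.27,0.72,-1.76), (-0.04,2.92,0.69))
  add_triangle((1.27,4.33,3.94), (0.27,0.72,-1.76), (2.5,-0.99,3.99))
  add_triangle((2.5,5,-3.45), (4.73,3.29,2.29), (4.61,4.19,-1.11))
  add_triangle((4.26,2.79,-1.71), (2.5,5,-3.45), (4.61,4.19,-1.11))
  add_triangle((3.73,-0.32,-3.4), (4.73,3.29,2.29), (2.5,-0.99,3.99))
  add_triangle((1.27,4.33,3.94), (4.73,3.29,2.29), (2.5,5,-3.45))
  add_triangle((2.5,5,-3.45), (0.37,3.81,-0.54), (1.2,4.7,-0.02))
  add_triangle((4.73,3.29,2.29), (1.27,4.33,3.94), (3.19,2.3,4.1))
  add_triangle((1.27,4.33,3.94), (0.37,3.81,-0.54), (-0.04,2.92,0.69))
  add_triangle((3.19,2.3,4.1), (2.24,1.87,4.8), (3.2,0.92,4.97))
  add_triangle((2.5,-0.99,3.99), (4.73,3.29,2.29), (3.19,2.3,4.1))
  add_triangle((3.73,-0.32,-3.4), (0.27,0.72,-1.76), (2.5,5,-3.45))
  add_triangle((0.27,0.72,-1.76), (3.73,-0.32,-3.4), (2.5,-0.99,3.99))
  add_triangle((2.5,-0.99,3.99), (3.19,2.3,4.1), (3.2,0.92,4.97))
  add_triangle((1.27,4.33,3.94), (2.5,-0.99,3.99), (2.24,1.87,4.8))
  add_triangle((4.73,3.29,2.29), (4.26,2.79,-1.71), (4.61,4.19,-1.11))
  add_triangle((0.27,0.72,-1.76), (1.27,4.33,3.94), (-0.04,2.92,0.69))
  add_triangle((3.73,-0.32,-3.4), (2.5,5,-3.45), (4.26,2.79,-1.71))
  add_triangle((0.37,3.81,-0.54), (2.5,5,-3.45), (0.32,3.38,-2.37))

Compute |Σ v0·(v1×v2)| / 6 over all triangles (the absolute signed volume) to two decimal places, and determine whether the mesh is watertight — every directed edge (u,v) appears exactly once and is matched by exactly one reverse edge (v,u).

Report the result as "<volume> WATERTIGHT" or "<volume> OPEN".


96.07 WATERTIGHT

Per-triangle v0·(v1×v2)/6:
  t1: +1.8016
  t2: +4.2352
  t3: +1.4393
  t4: +3.1744
  t5: +7.9571
  t6: +1.2740
  t7: -0.2489
  t8: +0.2004
  t9: -5.0710
  t10: +4.9783
  t11: +3.8016
  t12: +17.5856
  t13: +21.2110
  t14: +2.1209
  t15: +6.7310
  t16: +1.5311
  t17: +1.5330
  t18: +5.6756
  t19: +4.3664
  t20: -2.1663
  t21: +0.6997
  t22: -0.2690
  t23: +3.3808
  t24: -1.6459
  t25: +9.3419
  t26: +2.4332
Σ = +96.0708 → |volume| = 96.07

Directed edges: 78 total, each appears once with its reverse present → watertight.


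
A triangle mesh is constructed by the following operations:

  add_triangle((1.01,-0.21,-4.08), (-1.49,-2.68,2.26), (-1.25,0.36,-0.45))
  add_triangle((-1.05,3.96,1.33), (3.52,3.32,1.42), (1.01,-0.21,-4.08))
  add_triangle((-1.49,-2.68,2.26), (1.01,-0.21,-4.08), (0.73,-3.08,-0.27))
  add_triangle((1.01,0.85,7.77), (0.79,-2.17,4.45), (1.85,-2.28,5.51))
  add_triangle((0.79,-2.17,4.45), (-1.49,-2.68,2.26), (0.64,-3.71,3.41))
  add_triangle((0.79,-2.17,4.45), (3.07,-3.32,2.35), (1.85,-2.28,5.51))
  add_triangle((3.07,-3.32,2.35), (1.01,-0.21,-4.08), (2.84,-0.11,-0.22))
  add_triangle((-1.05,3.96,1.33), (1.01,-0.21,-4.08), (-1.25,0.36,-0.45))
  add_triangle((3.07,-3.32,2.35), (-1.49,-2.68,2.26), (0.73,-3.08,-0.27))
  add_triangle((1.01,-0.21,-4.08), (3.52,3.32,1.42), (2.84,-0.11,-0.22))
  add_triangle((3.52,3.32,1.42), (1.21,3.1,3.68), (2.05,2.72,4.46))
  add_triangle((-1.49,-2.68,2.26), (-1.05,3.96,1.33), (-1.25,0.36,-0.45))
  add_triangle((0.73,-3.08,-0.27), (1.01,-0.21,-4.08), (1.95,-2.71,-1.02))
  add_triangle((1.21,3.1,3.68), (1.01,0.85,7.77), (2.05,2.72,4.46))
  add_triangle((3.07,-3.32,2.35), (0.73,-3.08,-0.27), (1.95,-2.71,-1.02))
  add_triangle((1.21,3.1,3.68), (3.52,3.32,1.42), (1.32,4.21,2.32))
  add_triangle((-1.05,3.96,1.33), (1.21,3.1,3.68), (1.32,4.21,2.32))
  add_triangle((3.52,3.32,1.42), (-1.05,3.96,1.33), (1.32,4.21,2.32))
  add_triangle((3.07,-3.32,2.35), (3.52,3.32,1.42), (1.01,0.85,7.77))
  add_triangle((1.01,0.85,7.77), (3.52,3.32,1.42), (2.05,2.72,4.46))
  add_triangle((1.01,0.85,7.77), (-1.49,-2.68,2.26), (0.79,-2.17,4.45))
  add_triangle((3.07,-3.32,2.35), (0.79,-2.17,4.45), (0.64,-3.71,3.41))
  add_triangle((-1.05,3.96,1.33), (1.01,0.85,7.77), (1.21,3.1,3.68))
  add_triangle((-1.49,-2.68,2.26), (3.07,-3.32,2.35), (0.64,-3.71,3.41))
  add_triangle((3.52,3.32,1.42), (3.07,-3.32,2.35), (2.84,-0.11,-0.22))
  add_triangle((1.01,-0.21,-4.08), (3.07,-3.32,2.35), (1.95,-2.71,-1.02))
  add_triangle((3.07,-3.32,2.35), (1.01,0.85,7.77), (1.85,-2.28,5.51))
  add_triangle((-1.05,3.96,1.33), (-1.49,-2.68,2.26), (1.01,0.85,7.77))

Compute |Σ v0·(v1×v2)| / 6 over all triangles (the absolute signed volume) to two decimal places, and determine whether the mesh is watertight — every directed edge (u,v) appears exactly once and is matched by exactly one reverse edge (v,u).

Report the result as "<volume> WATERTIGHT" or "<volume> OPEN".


148.95 WATERTIGHT

Per-triangle v0·(v1×v2)/6:
  t1: +2.8311
  t2: +11.8364
  t3: +3.2011
  t4: +3.1110
  t5: +2.9120
  t6: +2.2063
  t7: +6.2727
  t8: +3.4148
  t9: +5.8053
  t10: +6.4100
  t11: +2.7021
  t12: +3.2372
  t13: +2.3408
  t14: +3.0210
  t15: +2.6899
  t16: +3.4981
  t17: +3.0280
  t18: +2.1410
  t19: +26.7804
  t20: +3.6158
  t21: +6.9391
  t22: +3.9719
  t23: +7.8859
  t24: +1.1608
  t25: +6.7984
  t26: +2.6272
  t27: +5.0685
  t28: +13.4471
Σ = +148.9539 → |volume| = 148.95

Directed edges: 84 total, each appears once with its reverse present → watertight.


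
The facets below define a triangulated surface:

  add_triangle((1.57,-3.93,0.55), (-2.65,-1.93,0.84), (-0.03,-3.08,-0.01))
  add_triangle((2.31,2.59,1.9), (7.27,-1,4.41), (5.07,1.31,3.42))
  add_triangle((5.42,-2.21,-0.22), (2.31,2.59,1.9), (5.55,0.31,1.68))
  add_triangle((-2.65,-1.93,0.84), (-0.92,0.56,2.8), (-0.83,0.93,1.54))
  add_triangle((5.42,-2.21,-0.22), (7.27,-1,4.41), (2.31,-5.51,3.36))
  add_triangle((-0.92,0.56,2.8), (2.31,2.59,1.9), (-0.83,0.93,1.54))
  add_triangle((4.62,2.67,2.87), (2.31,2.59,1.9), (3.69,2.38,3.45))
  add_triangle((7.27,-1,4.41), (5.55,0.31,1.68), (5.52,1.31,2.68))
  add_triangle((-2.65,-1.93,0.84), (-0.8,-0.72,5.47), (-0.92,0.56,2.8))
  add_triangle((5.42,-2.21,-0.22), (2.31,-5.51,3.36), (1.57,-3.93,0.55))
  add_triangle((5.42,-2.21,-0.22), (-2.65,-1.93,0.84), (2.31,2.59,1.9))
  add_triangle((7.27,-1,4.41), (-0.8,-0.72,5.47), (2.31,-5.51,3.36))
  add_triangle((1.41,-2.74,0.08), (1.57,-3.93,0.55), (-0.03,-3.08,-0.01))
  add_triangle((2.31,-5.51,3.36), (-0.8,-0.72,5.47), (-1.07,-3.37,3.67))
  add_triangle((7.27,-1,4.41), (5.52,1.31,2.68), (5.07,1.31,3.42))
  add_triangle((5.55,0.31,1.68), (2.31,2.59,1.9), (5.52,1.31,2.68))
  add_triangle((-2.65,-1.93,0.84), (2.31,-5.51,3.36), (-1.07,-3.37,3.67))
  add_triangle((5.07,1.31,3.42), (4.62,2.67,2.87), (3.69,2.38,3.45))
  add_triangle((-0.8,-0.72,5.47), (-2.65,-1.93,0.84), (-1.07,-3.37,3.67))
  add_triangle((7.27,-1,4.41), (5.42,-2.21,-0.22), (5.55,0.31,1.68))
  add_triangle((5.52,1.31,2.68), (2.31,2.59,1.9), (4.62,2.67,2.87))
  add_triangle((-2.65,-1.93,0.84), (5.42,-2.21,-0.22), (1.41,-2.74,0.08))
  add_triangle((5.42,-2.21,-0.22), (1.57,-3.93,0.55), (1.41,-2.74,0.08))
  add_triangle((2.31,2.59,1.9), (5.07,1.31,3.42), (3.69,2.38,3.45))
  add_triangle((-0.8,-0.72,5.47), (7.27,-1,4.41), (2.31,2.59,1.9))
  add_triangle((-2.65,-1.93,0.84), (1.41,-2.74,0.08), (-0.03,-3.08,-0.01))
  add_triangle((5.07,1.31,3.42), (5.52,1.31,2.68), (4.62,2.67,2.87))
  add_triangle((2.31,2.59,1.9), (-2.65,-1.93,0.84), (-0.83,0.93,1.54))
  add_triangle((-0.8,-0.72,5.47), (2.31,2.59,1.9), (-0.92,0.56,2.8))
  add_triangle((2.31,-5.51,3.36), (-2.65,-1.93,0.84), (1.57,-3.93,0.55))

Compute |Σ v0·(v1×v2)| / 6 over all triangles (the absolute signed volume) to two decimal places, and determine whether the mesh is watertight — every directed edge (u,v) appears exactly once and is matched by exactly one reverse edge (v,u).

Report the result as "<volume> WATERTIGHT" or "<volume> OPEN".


136.78 WATERTIGHT

Per-triangle v0·(v1×v2)/6:
  t1: +1.4588
  t2: -0.0007
  t3: +1.4447
  t4: +1.0063
  t5: +25.5442
  t6: +1.1859
  t7: +1.0302
  t8: +3.3595
  t9: +2.9861
  t10: +7.7314
  t11: -7.7589
  t12: +35.4964
  t13: +0.3416
  t14: +9.8368
  t15: +2.4897
  t16: +1.1845
  t17: +5.8984
  t18: +1.4957
  t19: +5.7667
  t20: +7.5551
  t21: +0.0507
  t22: -1.0593
  t23: +0.7925
  t24: -1.2063
  t25: +21.4834
  t26: -0.7442
  t27: +1.3260
  t28: -1.2721
  t29: +3.5125
  t30: +5.8417
Σ = +136.7771 → |volume| = 136.78

Directed edges: 90 total, each appears once with its reverse present → watertight.


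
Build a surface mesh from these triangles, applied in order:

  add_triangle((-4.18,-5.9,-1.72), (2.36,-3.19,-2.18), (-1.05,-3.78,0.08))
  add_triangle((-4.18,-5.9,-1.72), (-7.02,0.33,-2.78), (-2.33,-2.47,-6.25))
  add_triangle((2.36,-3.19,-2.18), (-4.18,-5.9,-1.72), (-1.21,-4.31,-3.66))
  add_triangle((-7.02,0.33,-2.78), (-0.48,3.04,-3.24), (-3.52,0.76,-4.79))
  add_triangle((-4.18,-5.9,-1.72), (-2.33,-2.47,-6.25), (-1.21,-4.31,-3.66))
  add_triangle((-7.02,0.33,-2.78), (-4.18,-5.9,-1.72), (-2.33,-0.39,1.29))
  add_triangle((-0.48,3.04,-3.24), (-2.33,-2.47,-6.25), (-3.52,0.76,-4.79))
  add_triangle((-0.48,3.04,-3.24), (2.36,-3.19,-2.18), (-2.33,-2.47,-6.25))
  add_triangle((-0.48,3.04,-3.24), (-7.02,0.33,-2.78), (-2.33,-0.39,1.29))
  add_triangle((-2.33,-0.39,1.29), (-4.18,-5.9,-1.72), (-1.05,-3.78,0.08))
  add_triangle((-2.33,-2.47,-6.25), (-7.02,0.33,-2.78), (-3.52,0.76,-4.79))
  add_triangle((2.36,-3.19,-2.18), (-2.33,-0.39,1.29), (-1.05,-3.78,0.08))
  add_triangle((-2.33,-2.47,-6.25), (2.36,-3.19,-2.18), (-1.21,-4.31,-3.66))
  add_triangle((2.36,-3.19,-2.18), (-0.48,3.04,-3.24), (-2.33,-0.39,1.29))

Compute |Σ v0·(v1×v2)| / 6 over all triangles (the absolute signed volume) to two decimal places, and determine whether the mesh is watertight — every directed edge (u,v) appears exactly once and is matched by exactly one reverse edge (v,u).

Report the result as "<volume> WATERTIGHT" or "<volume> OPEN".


Per-triangle v0·(v1×v2)/6:
  t1: +7.3709
  t2: +37.8039
  t3: +8.6532
  t4: +9.8679
  t5: +11.3956
  t6: +15.8208
  t7: +9.8166
  t8: +16.0441
  t9: +6.0292
  t10: +4.6341
  t11: +13.9551
  t12: -0.5245
  t13: +9.0892
  t14: -5.9390
Σ = +144.0172 → |volume| = 144.02

Directed edges: 42 total, each appears once with its reverse present → watertight.

144.02 WATERTIGHT


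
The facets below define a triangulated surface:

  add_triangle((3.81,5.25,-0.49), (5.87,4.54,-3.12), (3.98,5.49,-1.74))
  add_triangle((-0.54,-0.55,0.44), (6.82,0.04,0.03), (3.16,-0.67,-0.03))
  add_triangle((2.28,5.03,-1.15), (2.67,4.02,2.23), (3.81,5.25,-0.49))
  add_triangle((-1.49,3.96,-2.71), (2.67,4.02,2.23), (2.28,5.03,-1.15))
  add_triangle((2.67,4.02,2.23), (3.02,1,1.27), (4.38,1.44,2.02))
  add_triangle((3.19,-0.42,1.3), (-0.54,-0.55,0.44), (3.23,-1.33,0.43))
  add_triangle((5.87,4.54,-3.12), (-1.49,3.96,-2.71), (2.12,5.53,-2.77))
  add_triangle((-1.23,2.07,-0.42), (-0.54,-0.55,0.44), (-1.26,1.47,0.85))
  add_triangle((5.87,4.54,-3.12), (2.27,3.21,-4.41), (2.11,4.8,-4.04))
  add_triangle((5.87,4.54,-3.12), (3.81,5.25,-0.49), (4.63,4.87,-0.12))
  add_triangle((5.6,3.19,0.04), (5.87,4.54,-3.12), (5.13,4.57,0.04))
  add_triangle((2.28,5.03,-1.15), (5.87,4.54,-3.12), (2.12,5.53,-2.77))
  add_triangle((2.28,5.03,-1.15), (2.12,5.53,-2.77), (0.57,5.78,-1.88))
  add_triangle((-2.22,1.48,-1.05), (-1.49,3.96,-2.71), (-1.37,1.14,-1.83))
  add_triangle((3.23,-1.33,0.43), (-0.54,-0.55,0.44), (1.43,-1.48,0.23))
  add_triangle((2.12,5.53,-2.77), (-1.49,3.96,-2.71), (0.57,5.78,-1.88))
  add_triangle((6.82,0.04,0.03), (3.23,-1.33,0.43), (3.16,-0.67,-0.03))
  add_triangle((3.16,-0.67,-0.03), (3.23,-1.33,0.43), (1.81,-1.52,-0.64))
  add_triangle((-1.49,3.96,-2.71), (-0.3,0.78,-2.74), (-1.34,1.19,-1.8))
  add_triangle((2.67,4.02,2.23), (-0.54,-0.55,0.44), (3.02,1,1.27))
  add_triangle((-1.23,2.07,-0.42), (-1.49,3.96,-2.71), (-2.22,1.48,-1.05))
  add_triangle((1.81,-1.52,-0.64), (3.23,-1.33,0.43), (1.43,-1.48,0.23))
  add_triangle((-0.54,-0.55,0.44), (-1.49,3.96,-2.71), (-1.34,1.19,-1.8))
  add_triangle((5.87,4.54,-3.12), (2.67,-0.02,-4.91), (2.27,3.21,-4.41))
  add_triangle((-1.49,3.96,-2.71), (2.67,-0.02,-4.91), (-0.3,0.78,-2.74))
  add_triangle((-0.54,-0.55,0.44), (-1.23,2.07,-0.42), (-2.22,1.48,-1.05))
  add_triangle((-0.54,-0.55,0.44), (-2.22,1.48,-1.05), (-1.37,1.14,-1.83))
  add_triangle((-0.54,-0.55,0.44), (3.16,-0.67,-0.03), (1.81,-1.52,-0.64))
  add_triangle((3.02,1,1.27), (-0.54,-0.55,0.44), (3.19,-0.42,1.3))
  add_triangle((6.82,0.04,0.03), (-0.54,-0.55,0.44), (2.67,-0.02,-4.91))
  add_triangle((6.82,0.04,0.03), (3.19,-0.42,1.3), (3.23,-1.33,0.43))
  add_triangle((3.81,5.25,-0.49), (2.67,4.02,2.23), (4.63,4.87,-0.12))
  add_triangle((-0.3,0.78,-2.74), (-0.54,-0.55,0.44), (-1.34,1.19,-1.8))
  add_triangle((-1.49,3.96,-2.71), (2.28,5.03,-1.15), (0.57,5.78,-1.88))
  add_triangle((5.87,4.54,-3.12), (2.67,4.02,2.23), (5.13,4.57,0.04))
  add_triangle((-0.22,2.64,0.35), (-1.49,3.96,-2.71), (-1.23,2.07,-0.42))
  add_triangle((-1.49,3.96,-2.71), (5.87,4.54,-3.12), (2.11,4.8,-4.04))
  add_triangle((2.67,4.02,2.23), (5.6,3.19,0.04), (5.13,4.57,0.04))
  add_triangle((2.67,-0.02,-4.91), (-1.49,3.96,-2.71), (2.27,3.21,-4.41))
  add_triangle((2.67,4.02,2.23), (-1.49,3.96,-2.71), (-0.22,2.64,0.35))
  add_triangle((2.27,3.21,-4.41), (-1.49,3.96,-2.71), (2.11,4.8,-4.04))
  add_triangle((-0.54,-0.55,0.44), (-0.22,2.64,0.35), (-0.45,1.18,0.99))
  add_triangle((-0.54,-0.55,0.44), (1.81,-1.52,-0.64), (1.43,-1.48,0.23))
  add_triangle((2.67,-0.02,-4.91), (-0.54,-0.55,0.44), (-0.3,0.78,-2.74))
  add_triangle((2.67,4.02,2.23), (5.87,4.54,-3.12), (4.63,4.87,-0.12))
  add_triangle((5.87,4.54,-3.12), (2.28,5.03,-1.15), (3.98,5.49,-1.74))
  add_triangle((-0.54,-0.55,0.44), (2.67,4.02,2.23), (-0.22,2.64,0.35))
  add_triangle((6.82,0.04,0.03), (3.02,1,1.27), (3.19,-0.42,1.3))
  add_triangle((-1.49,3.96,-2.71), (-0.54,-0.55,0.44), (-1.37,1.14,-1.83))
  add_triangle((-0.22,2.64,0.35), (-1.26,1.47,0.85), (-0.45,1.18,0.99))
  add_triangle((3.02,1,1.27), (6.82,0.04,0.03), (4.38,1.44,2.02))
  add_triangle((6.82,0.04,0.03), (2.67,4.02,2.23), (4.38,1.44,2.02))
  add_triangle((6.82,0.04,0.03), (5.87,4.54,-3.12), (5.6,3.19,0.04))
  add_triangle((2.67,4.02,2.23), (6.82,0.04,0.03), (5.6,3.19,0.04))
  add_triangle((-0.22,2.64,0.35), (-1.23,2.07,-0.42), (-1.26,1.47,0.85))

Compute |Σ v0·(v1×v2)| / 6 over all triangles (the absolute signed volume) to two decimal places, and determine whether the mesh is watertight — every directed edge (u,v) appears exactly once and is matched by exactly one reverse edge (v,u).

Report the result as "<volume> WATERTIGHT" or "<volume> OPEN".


Per-triangle v0·(v1×v2)/6:
  t1: +2.7761
  t2: -0.3735
  t3: +3.2711
  t4: +7.3897
  t5: -0.2868
  t6: +0.6102
  t7: +5.1100
  t8: +0.2996
  t9: +5.7764
  t10: +3.3390
  t11: +4.8664
  t12: +5.4868
  t13: +2.4066
  t14: +1.1293
  t15: +0.2291
  t16: +3.9166
  t17: +0.3927
  t18: +0.4873
  t19: +1.2950
  t20: +1.2598
  t21: +1.1050
  t22: +0.4392
  t23: +0.5234
  t24: +11.5015
  t25: +3.8980
  t26: +0.3761
  t27: +0.3397
  t28: -0.4782
  t29: +0.5034
  t30: +3.0771
  t31: +1.7644
  t32: +2.5703
  t33: +0.4037
  t34: -1.5632
  t35: +3.1412
  t36: +1.1508
  t37: +3.7432
  t38: +3.3923
  t39: +7.4124
  t40: +3.4111
  t41: +3.9870
  t42: -0.1355
  t43: +0.2017
  t44: +1.0030
  t45: +0.1248
  t46: +1.0539
  t47: +1.1156
  t48: +2.0625
  t49: -0.5571
  t50: +0.3158
  t51: -0.2136
  t52: +5.5405
  t53: +11.3679
  t54: +7.8906
  t55: +0.6524
Σ = +130.5019 → |volume| = 130.50

Directed edges: 165 total; 9 unmatched, e.g. (3.98,5.49,-1.74)→(3.81,5.25,-0.49) → open.

130.50 OPEN
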